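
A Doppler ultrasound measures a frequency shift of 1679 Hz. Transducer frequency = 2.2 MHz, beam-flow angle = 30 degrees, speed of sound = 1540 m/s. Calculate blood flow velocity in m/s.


v = fd * c / (2 * f0 * cos(theta))
v = 1679 * 1540 / (2 * 2.2000e+06 * cos(30))
v = 0.6786 m/s


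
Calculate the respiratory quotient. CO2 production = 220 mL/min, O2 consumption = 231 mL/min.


RQ = VCO2 / VO2
RQ = 220 / 231
RQ = 0.9524


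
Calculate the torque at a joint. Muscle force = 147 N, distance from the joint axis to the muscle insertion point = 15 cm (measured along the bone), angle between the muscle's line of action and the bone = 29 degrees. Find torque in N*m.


Torque = F * d * sin(theta)   (moment arm = d*sin(theta))
d = 15 cm = 0.15 m
Torque = 147 * 0.15 * sin(29)
Torque = 10.69 N*m


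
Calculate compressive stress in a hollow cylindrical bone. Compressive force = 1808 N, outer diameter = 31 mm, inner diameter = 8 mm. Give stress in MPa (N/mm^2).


A = pi*(r_o^2 - r_i^2)
r_o = 15.5 mm, r_i = 4 mm
A = 704.502 mm^2
sigma = F/A = 1808 / 704.502
sigma = 2.566 MPa


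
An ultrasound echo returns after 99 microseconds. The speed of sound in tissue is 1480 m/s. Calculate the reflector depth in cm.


depth = c * t / 2
t = 99 us = 9.9000e-05 s
depth = 1480 * 9.9000e-05 / 2
depth = 0.07326 m = 7.326 cm


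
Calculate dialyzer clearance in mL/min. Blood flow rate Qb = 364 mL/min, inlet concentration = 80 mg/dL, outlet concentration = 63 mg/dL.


K = Qb * (Cb_in - Cb_out) / Cb_in
K = 364 * (80 - 63) / 80
K = 77.35 mL/min


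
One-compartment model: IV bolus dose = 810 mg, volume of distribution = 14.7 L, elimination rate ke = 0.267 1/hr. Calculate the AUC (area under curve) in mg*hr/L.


C0 = Dose/Vd = 810/14.7 = 55.102 mg/L
AUC = C0/ke = 55.102/0.267
AUC = 206.4 mg*hr/L


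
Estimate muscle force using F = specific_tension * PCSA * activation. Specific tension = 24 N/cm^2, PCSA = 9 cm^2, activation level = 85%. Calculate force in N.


F = sigma * PCSA * activation
F = 24 * 9 * 0.85
F = 183.6 N


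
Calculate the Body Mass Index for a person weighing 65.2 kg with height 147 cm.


BMI = weight / height^2
height = 147 cm = 1.47 m
BMI = 65.2 / 1.47^2
BMI = 30.17 kg/m^2


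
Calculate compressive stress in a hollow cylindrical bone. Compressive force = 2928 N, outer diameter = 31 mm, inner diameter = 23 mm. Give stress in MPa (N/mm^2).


A = pi*(r_o^2 - r_i^2)
r_o = 15.5 mm, r_i = 11.5 mm
A = 339.292 mm^2
sigma = F/A = 2928 / 339.292
sigma = 8.63 MPa


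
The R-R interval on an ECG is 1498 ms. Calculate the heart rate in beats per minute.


HR = 60 / RR_interval(s)
RR = 1498 ms = 1.498 s
HR = 60 / 1.498 = 40.05 bpm


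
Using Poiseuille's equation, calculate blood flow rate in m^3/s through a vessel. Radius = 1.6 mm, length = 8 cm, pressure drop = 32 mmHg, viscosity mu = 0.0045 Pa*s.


Q = pi*r^4*dP / (8*mu*L)
r = 0.0016 m, L = 0.08 m
dP = 32 mmHg = 4266.304 Pa
Q = 3.0499e-05 m^3/s


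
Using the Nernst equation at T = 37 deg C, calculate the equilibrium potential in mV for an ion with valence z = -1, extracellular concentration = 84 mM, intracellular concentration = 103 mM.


E = (RT/(zF)) * ln(C_out/C_in)
T = 37 + 273.15 = 310.15 K
E = (8.314 * 310.15 / (-1 * 96485)) * ln(84/103)
E = 5.45 mV


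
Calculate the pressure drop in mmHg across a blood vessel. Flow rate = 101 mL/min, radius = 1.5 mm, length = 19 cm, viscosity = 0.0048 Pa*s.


dP = 8*mu*L*Q / (pi*r^4)
Q = 101 mL/min = 1.68333e-06 m^3/s
dP = 772.217 Pa = 772.217 / 133.322 mmHg = 5.792 mmHg


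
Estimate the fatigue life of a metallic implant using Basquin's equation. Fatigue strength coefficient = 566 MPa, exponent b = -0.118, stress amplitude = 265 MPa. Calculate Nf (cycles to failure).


sigma_a = sigma_f' * (2Nf)^b
2Nf = (sigma_a/sigma_f')^(1/b)
2Nf = (265/566)^(1/-0.118)
2Nf = 620.82733
Nf = 310.4


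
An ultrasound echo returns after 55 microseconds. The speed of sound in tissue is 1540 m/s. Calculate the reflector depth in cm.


depth = c * t / 2
t = 55 us = 5.5000e-05 s
depth = 1540 * 5.5000e-05 / 2
depth = 0.04235 m = 4.235 cm


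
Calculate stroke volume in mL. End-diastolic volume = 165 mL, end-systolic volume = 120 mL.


SV = EDV - ESV
SV = 165 - 120
SV = 45 mL


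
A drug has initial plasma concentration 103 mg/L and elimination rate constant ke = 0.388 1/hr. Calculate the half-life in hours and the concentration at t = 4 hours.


t_half = ln(2) / ke = 0.693147 / 0.388 = 1.786 hr
C(t) = C0 * exp(-ke*t) = 103 * exp(-0.388*4)
C(4) = 21.82 mg/L


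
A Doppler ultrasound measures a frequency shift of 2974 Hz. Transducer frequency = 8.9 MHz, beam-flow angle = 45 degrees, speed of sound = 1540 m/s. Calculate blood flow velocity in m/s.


v = fd * c / (2 * f0 * cos(theta))
v = 2974 * 1540 / (2 * 8.9000e+06 * cos(45))
v = 0.3639 m/s


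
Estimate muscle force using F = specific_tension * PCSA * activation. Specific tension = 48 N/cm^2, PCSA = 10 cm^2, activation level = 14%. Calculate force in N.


F = sigma * PCSA * activation
F = 48 * 10 * 0.14
F = 67.2 N


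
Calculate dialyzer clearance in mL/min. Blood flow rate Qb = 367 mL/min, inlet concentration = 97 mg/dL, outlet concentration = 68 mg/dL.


K = Qb * (Cb_in - Cb_out) / Cb_in
K = 367 * (97 - 68) / 97
K = 109.7 mL/min


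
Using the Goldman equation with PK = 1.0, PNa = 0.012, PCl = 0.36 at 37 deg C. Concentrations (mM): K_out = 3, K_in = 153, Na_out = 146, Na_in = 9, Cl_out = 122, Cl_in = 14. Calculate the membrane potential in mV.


Vm = (RT/F)*ln((PK*Ko + PNa*Nao + PCl*Cli)/(PK*Ki + PNa*Nai + PCl*Clo))
Numer = 9.792, Denom = 197.028
Vm = -80.22 mV


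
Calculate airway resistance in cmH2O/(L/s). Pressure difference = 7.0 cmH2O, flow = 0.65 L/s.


R = dP / flow
R = 7.0 / 0.65
R = 10.77 cmH2O/(L/s)


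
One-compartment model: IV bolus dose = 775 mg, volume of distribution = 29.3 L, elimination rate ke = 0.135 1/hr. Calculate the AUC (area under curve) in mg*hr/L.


C0 = Dose/Vd = 775/29.3 = 26.4505 mg/L
AUC = C0/ke = 26.4505/0.135
AUC = 195.9 mg*hr/L


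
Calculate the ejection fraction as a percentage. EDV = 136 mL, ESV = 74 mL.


SV = EDV - ESV = 136 - 74 = 62 mL
EF = SV/EDV * 100 = 62/136 * 100
EF = 45.59%


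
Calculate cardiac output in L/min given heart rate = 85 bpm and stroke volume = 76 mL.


CO = HR * SV
CO = 85 * 76 / 1000
CO = 6.46 L/min


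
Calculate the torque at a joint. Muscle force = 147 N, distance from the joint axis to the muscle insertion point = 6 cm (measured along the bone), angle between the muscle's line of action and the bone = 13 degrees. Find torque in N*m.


Torque = F * d * sin(theta)   (moment arm = d*sin(theta))
d = 6 cm = 0.06 m
Torque = 147 * 0.06 * sin(13)
Torque = 1.984 N*m


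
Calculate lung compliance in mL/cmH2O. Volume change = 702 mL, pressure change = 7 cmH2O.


C = dV / dP
C = 702 / 7
C = 100.3 mL/cmH2O


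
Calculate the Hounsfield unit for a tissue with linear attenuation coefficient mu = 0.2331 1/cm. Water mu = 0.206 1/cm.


HU = ((mu_tissue - mu_water) / mu_water) * 1000
HU = ((0.2331 - 0.206) / 0.206) * 1000
HU = 131.6


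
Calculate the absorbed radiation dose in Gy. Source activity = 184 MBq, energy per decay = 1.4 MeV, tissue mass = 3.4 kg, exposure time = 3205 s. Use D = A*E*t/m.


A = 184 MBq = 1.8400e+08 Bq
E = 1.4 MeV = 2.2428e-13 J
D = A*E*t/m = 1.8400e+08*2.2428e-13*3205/3.4
D = 0.0389 Gy


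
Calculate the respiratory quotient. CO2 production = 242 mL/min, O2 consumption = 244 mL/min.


RQ = VCO2 / VO2
RQ = 242 / 244
RQ = 0.9918


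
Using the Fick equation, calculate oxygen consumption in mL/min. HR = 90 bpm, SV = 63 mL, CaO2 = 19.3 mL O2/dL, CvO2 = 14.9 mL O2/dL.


CO = HR*SV = 90*63/1000 = 5.67 L/min
a-v O2 diff = 19.3 - 14.9 = 4.4 mL/dL
VO2 = CO * (CaO2-CvO2) * 10 dL/L
VO2 = 5.67 * 4.4 * 10
VO2 = 249.5 mL/min


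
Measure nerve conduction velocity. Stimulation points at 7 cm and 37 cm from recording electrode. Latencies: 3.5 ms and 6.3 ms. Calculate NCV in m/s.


Distance = (37 - 7) / 100 = 0.3 m
dt = (6.3 - 3.5) / 1000 = 0.0028 s
NCV = dist / dt = 107.1 m/s


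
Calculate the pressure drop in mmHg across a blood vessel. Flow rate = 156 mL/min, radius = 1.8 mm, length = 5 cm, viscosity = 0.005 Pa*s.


dP = 8*mu*L*Q / (pi*r^4)
Q = 156 mL/min = 2.6e-06 m^3/s
dP = 157.675 Pa = 157.675 / 133.322 mmHg = 1.183 mmHg


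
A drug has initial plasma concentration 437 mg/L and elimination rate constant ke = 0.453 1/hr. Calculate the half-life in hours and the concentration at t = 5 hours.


t_half = ln(2) / ke = 0.693147 / 0.453 = 1.53 hr
C(t) = C0 * exp(-ke*t) = 437 * exp(-0.453*5)
C(5) = 45.37 mg/L


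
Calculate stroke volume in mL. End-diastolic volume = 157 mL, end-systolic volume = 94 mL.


SV = EDV - ESV
SV = 157 - 94
SV = 63 mL


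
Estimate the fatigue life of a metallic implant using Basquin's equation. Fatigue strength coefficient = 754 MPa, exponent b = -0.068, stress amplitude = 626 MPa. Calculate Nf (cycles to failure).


sigma_a = sigma_f' * (2Nf)^b
2Nf = (sigma_a/sigma_f')^(1/b)
2Nf = (626/754)^(1/-0.068)
2Nf = 15.423799
Nf = 7.712


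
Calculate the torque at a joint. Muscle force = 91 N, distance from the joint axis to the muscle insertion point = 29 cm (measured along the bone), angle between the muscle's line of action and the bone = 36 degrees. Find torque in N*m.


Torque = F * d * sin(theta)   (moment arm = d*sin(theta))
d = 29 cm = 0.29 m
Torque = 91 * 0.29 * sin(36)
Torque = 15.51 N*m


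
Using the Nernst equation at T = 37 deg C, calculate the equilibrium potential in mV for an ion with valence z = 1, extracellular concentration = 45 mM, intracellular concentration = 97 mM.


E = (RT/(zF)) * ln(C_out/C_in)
T = 37 + 273.15 = 310.15 K
E = (8.314 * 310.15 / (1 * 96485)) * ln(45/97)
E = -20.53 mV


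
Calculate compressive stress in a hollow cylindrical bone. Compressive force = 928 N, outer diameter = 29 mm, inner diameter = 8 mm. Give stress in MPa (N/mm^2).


A = pi*(r_o^2 - r_i^2)
r_o = 14.5 mm, r_i = 4 mm
A = 610.254 mm^2
sigma = F/A = 928 / 610.254
sigma = 1.521 MPa


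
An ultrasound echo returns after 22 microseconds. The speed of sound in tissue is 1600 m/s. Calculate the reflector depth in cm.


depth = c * t / 2
t = 22 us = 2.2000e-05 s
depth = 1600 * 2.2000e-05 / 2
depth = 0.0176 m = 1.76 cm


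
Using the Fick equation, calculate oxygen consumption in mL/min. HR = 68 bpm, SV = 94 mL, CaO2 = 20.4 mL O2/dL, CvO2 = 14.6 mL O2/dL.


CO = HR*SV = 68*94/1000 = 6.392 L/min
a-v O2 diff = 20.4 - 14.6 = 5.8 mL/dL
VO2 = CO * (CaO2-CvO2) * 10 dL/L
VO2 = 6.392 * 5.8 * 10
VO2 = 370.7 mL/min


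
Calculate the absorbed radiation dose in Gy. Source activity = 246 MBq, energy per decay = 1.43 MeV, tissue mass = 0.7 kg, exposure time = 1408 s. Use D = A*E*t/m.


A = 246 MBq = 2.4600e+08 Bq
E = 1.43 MeV = 2.29086e-13 J
D = A*E*t/m = 2.4600e+08*2.29086e-13*1408/0.7
D = 0.1134 Gy


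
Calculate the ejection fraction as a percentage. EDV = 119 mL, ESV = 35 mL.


SV = EDV - ESV = 119 - 35 = 84 mL
EF = SV/EDV * 100 = 84/119 * 100
EF = 70.59%


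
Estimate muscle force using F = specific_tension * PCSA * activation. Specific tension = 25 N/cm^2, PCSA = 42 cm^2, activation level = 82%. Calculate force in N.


F = sigma * PCSA * activation
F = 25 * 42 * 0.82
F = 861 N


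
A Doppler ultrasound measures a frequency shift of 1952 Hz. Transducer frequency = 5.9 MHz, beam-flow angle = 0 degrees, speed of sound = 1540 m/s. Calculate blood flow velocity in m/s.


v = fd * c / (2 * f0 * cos(theta))
v = 1952 * 1540 / (2 * 5.9000e+06 * cos(0))
v = 0.2548 m/s


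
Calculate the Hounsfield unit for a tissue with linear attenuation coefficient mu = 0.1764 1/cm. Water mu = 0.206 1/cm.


HU = ((mu_tissue - mu_water) / mu_water) * 1000
HU = ((0.1764 - 0.206) / 0.206) * 1000
HU = -143.7


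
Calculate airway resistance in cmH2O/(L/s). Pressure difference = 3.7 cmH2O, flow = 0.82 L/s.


R = dP / flow
R = 3.7 / 0.82
R = 4.512 cmH2O/(L/s)


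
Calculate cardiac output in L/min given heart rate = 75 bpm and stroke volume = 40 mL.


CO = HR * SV
CO = 75 * 40 / 1000
CO = 3 L/min


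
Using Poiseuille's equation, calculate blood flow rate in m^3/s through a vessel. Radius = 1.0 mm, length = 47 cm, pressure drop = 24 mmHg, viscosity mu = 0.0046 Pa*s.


Q = pi*r^4*dP / (8*mu*L)
r = 0.001 m, L = 0.47 m
dP = 24 mmHg = 3199.728 Pa
Q = 5.8119e-07 m^3/s


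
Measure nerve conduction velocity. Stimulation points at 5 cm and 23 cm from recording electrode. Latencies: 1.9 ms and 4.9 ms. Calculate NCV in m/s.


Distance = (23 - 5) / 100 = 0.18 m
dt = (4.9 - 1.9) / 1000 = 0.003 s
NCV = dist / dt = 60 m/s


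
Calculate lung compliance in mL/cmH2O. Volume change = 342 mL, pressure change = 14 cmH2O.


C = dV / dP
C = 342 / 14
C = 24.43 mL/cmH2O


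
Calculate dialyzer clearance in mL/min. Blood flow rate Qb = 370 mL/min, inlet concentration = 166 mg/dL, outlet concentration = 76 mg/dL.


K = Qb * (Cb_in - Cb_out) / Cb_in
K = 370 * (166 - 76) / 166
K = 200.6 mL/min


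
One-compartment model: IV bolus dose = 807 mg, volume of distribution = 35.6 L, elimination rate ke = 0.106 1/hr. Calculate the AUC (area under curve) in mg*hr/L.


C0 = Dose/Vd = 807/35.6 = 22.6685 mg/L
AUC = C0/ke = 22.6685/0.106
AUC = 213.9 mg*hr/L


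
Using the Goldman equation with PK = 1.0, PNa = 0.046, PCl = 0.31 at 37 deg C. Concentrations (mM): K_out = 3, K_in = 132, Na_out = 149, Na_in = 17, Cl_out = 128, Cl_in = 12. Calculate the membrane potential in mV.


Vm = (RT/F)*ln((PK*Ko + PNa*Nao + PCl*Cli)/(PK*Ki + PNa*Nai + PCl*Clo))
Numer = 13.574, Denom = 172.462
Vm = -67.94 mV


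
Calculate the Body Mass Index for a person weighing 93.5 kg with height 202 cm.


BMI = weight / height^2
height = 202 cm = 2.02 m
BMI = 93.5 / 2.02^2
BMI = 22.91 kg/m^2


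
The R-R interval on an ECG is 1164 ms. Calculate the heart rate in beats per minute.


HR = 60 / RR_interval(s)
RR = 1164 ms = 1.164 s
HR = 60 / 1.164 = 51.55 bpm


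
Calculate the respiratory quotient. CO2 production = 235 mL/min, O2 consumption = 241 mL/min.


RQ = VCO2 / VO2
RQ = 235 / 241
RQ = 0.9751


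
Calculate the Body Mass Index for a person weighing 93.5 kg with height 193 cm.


BMI = weight / height^2
height = 193 cm = 1.93 m
BMI = 93.5 / 1.93^2
BMI = 25.1 kg/m^2


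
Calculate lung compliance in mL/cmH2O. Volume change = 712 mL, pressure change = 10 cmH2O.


C = dV / dP
C = 712 / 10
C = 71.2 mL/cmH2O


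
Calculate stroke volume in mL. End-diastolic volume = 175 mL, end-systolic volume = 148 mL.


SV = EDV - ESV
SV = 175 - 148
SV = 27 mL


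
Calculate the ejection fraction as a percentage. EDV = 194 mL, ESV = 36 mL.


SV = EDV - ESV = 194 - 36 = 158 mL
EF = SV/EDV * 100 = 158/194 * 100
EF = 81.44%


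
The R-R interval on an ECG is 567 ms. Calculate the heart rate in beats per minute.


HR = 60 / RR_interval(s)
RR = 567 ms = 0.567 s
HR = 60 / 0.567 = 105.8 bpm


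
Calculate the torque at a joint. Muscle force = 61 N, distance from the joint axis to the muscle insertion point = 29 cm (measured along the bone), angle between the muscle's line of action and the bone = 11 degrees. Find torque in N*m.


Torque = F * d * sin(theta)   (moment arm = d*sin(theta))
d = 29 cm = 0.29 m
Torque = 61 * 0.29 * sin(11)
Torque = 3.375 N*m


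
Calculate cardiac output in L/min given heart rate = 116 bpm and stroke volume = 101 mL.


CO = HR * SV
CO = 116 * 101 / 1000
CO = 11.72 L/min


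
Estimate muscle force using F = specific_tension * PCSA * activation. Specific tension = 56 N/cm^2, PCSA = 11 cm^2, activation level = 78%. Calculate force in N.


F = sigma * PCSA * activation
F = 56 * 11 * 0.78
F = 480.5 N


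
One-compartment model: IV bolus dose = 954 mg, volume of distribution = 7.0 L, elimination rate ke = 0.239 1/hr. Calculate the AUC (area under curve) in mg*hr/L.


C0 = Dose/Vd = 954/7.0 = 136.286 mg/L
AUC = C0/ke = 136.286/0.239
AUC = 570.2 mg*hr/L


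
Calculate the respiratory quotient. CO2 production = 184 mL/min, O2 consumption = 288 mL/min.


RQ = VCO2 / VO2
RQ = 184 / 288
RQ = 0.6389


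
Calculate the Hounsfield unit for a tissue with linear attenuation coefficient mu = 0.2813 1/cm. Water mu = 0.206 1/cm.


HU = ((mu_tissue - mu_water) / mu_water) * 1000
HU = ((0.2813 - 0.206) / 0.206) * 1000
HU = 365.5


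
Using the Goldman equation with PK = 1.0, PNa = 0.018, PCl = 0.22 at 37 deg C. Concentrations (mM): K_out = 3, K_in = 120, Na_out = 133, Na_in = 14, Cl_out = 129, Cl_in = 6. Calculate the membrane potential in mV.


Vm = (RT/F)*ln((PK*Ko + PNa*Nao + PCl*Cli)/(PK*Ki + PNa*Nai + PCl*Clo))
Numer = 6.714, Denom = 148.632
Vm = -82.78 mV


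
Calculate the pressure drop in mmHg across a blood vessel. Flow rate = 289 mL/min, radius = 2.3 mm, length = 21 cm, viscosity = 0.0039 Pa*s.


dP = 8*mu*L*Q / (pi*r^4)
Q = 289 mL/min = 4.81667e-06 m^3/s
dP = 358.971 Pa = 358.971 / 133.322 mmHg = 2.693 mmHg


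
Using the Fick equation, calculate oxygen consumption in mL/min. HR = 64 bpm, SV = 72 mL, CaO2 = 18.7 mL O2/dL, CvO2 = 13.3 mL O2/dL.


CO = HR*SV = 64*72/1000 = 4.608 L/min
a-v O2 diff = 18.7 - 13.3 = 5.4 mL/dL
VO2 = CO * (CaO2-CvO2) * 10 dL/L
VO2 = 4.608 * 5.4 * 10
VO2 = 248.8 mL/min


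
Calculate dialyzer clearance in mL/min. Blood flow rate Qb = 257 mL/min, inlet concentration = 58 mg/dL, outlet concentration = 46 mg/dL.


K = Qb * (Cb_in - Cb_out) / Cb_in
K = 257 * (58 - 46) / 58
K = 53.17 mL/min


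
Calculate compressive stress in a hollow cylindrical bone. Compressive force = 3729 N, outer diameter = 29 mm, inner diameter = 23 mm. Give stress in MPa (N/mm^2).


A = pi*(r_o^2 - r_i^2)
r_o = 14.5 mm, r_i = 11.5 mm
A = 245.044 mm^2
sigma = F/A = 3729 / 245.044
sigma = 15.22 MPa


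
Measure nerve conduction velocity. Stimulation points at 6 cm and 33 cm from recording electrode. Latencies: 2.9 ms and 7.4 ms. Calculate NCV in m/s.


Distance = (33 - 6) / 100 = 0.27 m
dt = (7.4 - 2.9) / 1000 = 0.0045 s
NCV = dist / dt = 60 m/s


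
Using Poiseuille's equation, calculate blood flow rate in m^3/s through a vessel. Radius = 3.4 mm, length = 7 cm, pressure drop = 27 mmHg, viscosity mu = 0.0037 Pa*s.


Q = pi*r^4*dP / (8*mu*L)
r = 0.0034 m, L = 0.07 m
dP = 27 mmHg = 3599.694 Pa
Q = 7.2936e-04 m^3/s


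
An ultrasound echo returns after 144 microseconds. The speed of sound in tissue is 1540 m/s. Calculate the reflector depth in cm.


depth = c * t / 2
t = 144 us = 1.4400e-04 s
depth = 1540 * 1.4400e-04 / 2
depth = 0.11088 m = 11.088 cm


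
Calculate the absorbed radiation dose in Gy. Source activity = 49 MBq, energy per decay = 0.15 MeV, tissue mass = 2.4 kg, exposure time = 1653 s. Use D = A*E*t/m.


A = 49 MBq = 4.9000e+07 Bq
E = 0.15 MeV = 2.403e-14 J
D = A*E*t/m = 4.9000e+07*2.403e-14*1653/2.4
D = 8.1098e-04 Gy


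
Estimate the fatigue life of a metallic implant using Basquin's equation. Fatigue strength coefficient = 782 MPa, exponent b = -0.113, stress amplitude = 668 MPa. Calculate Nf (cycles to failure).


sigma_a = sigma_f' * (2Nf)^b
2Nf = (sigma_a/sigma_f')^(1/b)
2Nf = (668/782)^(1/-0.113)
2Nf = 4.0325317
Nf = 2.016


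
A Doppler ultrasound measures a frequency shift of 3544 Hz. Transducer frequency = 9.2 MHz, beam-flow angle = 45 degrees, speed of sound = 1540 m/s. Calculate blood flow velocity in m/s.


v = fd * c / (2 * f0 * cos(theta))
v = 3544 * 1540 / (2 * 9.2000e+06 * cos(45))
v = 0.4195 m/s


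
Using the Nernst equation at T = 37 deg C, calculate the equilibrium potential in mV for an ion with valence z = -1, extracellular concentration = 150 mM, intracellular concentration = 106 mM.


E = (RT/(zF)) * ln(C_out/C_in)
T = 37 + 273.15 = 310.15 K
E = (8.314 * 310.15 / (-1 * 96485)) * ln(150/106)
E = -9.279 mV


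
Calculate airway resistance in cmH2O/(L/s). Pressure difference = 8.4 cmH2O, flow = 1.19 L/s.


R = dP / flow
R = 8.4 / 1.19
R = 7.059 cmH2O/(L/s)


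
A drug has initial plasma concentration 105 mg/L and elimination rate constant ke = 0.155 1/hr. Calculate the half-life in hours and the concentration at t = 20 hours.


t_half = ln(2) / ke = 0.693147 / 0.155 = 4.472 hr
C(t) = C0 * exp(-ke*t) = 105 * exp(-0.155*20)
C(20) = 4.73 mg/L


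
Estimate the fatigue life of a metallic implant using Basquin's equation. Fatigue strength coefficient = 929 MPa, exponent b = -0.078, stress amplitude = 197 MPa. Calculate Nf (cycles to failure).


sigma_a = sigma_f' * (2Nf)^b
2Nf = (sigma_a/sigma_f')^(1/b)
2Nf = (197/929)^(1/-0.078)
2Nf = 4.317674e+08
Nf = 2.1588e+08


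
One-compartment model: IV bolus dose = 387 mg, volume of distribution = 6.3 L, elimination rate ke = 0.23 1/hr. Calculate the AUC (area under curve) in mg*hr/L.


C0 = Dose/Vd = 387/6.3 = 61.4286 mg/L
AUC = C0/ke = 61.4286/0.23
AUC = 267.1 mg*hr/L


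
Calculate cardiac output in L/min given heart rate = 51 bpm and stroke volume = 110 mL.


CO = HR * SV
CO = 51 * 110 / 1000
CO = 5.61 L/min


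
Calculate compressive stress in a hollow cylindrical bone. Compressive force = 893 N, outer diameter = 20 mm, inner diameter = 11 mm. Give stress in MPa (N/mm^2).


A = pi*(r_o^2 - r_i^2)
r_o = 10 mm, r_i = 5.5 mm
A = 219.126 mm^2
sigma = F/A = 893 / 219.126
sigma = 4.075 MPa


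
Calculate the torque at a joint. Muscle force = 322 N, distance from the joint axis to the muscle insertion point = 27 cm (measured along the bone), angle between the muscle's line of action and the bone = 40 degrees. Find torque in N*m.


Torque = F * d * sin(theta)   (moment arm = d*sin(theta))
d = 27 cm = 0.27 m
Torque = 322 * 0.27 * sin(40)
Torque = 55.88 N*m


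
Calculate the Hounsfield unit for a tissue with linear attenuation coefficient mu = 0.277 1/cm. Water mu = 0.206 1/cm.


HU = ((mu_tissue - mu_water) / mu_water) * 1000
HU = ((0.277 - 0.206) / 0.206) * 1000
HU = 344.7


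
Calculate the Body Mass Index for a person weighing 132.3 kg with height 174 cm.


BMI = weight / height^2
height = 174 cm = 1.74 m
BMI = 132.3 / 1.74^2
BMI = 43.7 kg/m^2


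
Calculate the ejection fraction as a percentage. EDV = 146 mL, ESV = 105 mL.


SV = EDV - ESV = 146 - 105 = 41 mL
EF = SV/EDV * 100 = 41/146 * 100
EF = 28.08%


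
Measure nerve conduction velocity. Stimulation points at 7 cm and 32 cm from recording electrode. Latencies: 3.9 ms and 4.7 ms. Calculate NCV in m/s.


Distance = (32 - 7) / 100 = 0.25 m
dt = (4.7 - 3.9) / 1000 = 8.0000e-04 s
NCV = dist / dt = 312.5 m/s


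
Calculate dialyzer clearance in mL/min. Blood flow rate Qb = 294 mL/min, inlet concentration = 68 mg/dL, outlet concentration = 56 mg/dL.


K = Qb * (Cb_in - Cb_out) / Cb_in
K = 294 * (68 - 56) / 68
K = 51.88 mL/min


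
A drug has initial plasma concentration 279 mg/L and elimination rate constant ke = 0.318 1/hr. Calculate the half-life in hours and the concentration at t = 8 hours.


t_half = ln(2) / ke = 0.693147 / 0.318 = 2.18 hr
C(t) = C0 * exp(-ke*t) = 279 * exp(-0.318*8)
C(8) = 21.92 mg/L


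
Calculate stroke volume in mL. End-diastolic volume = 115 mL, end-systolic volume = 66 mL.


SV = EDV - ESV
SV = 115 - 66
SV = 49 mL


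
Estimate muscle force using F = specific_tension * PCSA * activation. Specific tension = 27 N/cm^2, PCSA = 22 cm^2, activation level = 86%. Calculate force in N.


F = sigma * PCSA * activation
F = 27 * 22 * 0.86
F = 510.8 N


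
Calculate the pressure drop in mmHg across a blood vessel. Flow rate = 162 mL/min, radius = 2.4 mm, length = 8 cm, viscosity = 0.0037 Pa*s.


dP = 8*mu*L*Q / (pi*r^4)
Q = 162 mL/min = 2.7e-06 m^3/s
dP = 61.341 Pa = 61.341 / 133.322 mmHg = 0.4601 mmHg


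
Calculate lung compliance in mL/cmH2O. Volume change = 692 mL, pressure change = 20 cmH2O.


C = dV / dP
C = 692 / 20
C = 34.6 mL/cmH2O


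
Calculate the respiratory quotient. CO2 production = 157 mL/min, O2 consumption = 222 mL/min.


RQ = VCO2 / VO2
RQ = 157 / 222
RQ = 0.7072


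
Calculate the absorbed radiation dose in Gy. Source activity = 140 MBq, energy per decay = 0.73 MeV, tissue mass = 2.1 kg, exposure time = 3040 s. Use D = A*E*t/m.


A = 140 MBq = 1.4000e+08 Bq
E = 0.73 MeV = 1.16946e-13 J
D = A*E*t/m = 1.4000e+08*1.16946e-13*3040/2.1
D = 0.0237 Gy


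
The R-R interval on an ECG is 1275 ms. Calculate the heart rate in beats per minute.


HR = 60 / RR_interval(s)
RR = 1275 ms = 1.275 s
HR = 60 / 1.275 = 47.06 bpm


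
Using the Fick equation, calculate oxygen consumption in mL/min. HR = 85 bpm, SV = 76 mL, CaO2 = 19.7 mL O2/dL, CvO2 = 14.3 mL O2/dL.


CO = HR*SV = 85*76/1000 = 6.46 L/min
a-v O2 diff = 19.7 - 14.3 = 5.4 mL/dL
VO2 = CO * (CaO2-CvO2) * 10 dL/L
VO2 = 6.46 * 5.4 * 10
VO2 = 348.8 mL/min


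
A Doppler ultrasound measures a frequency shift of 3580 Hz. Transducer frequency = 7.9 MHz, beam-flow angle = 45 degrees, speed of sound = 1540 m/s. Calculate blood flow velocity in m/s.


v = fd * c / (2 * f0 * cos(theta))
v = 3580 * 1540 / (2 * 7.9000e+06 * cos(45))
v = 0.4935 m/s


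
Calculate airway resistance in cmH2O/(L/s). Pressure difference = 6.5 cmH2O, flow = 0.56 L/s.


R = dP / flow
R = 6.5 / 0.56
R = 11.61 cmH2O/(L/s)


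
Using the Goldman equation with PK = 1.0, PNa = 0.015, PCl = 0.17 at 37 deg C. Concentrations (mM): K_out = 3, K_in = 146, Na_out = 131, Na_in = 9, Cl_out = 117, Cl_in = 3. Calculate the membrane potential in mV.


Vm = (RT/F)*ln((PK*Ko + PNa*Nao + PCl*Cli)/(PK*Ki + PNa*Nai + PCl*Clo))
Numer = 5.475, Denom = 166.025
Vm = -91.19 mV


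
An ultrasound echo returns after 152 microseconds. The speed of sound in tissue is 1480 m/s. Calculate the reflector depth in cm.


depth = c * t / 2
t = 152 us = 1.5200e-04 s
depth = 1480 * 1.5200e-04 / 2
depth = 0.11248 m = 11.248 cm


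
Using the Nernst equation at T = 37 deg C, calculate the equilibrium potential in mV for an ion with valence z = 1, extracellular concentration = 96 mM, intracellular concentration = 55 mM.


E = (RT/(zF)) * ln(C_out/C_in)
T = 37 + 273.15 = 310.15 K
E = (8.314 * 310.15 / (1 * 96485)) * ln(96/55)
E = 14.89 mV


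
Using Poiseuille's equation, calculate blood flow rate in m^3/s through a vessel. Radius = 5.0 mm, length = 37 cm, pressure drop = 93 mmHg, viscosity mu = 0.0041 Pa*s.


Q = pi*r^4*dP / (8*mu*L)
r = 0.005 m, L = 0.37 m
dP = 93 mmHg = 12398.946 Pa
Q = 0.002006 m^3/s


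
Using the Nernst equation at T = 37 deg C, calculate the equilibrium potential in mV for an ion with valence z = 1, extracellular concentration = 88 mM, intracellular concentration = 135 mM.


E = (RT/(zF)) * ln(C_out/C_in)
T = 37 + 273.15 = 310.15 K
E = (8.314 * 310.15 / (1 * 96485)) * ln(88/135)
E = -11.44 mV


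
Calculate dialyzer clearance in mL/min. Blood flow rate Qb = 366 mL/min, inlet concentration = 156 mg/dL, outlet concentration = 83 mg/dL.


K = Qb * (Cb_in - Cb_out) / Cb_in
K = 366 * (156 - 83) / 156
K = 171.3 mL/min


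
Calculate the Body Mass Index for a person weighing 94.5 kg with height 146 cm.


BMI = weight / height^2
height = 146 cm = 1.46 m
BMI = 94.5 / 1.46^2
BMI = 44.33 kg/m^2


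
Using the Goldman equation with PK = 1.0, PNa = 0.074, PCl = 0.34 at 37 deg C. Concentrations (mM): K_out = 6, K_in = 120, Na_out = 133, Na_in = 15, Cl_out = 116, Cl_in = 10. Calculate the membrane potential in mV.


Vm = (RT/F)*ln((PK*Ko + PNa*Nao + PCl*Cli)/(PK*Ki + PNa*Nai + PCl*Clo))
Numer = 19.242, Denom = 160.55
Vm = -56.7 mV


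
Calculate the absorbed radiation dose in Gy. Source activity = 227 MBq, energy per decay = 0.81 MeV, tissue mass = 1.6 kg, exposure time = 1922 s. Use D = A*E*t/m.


A = 227 MBq = 2.2700e+08 Bq
E = 0.81 MeV = 1.29762e-13 J
D = A*E*t/m = 2.2700e+08*1.29762e-13*1922/1.6
D = 0.03538 Gy


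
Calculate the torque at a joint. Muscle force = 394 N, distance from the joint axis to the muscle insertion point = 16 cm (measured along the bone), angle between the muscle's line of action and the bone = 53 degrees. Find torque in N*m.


Torque = F * d * sin(theta)   (moment arm = d*sin(theta))
d = 16 cm = 0.16 m
Torque = 394 * 0.16 * sin(53)
Torque = 50.35 N*m


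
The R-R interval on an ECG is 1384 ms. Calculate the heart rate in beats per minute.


HR = 60 / RR_interval(s)
RR = 1384 ms = 1.384 s
HR = 60 / 1.384 = 43.35 bpm


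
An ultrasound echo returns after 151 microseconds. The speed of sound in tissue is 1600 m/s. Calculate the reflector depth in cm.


depth = c * t / 2
t = 151 us = 1.5100e-04 s
depth = 1600 * 1.5100e-04 / 2
depth = 0.1208 m = 12.08 cm


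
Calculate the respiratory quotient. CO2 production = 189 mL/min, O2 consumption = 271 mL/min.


RQ = VCO2 / VO2
RQ = 189 / 271
RQ = 0.6974


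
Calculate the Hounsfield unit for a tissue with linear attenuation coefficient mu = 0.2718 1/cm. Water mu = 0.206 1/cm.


HU = ((mu_tissue - mu_water) / mu_water) * 1000
HU = ((0.2718 - 0.206) / 0.206) * 1000
HU = 319.4


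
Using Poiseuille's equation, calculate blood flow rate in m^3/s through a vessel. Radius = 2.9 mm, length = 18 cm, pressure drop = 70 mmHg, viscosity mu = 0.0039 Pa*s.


Q = pi*r^4*dP / (8*mu*L)
r = 0.0029 m, L = 0.18 m
dP = 70 mmHg = 9332.54 Pa
Q = 3.6925e-04 m^3/s


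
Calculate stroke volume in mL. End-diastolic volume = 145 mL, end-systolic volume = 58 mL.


SV = EDV - ESV
SV = 145 - 58
SV = 87 mL


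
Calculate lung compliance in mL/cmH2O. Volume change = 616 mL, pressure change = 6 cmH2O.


C = dV / dP
C = 616 / 6
C = 102.7 mL/cmH2O


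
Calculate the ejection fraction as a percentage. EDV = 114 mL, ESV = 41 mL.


SV = EDV - ESV = 114 - 41 = 73 mL
EF = SV/EDV * 100 = 73/114 * 100
EF = 64.04%


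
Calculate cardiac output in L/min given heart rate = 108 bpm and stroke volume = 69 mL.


CO = HR * SV
CO = 108 * 69 / 1000
CO = 7.452 L/min


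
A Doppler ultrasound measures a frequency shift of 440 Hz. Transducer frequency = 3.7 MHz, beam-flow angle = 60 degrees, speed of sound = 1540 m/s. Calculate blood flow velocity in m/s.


v = fd * c / (2 * f0 * cos(theta))
v = 440 * 1540 / (2 * 3.7000e+06 * cos(60))
v = 0.1831 m/s


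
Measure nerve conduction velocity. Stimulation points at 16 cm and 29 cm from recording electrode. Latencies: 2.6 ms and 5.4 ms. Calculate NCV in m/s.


Distance = (29 - 16) / 100 = 0.13 m
dt = (5.4 - 2.6) / 1000 = 0.0028 s
NCV = dist / dt = 46.43 m/s


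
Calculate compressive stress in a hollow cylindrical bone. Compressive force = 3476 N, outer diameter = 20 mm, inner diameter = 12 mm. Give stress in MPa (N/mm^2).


A = pi*(r_o^2 - r_i^2)
r_o = 10 mm, r_i = 6 mm
A = 201.062 mm^2
sigma = F/A = 3476 / 201.062
sigma = 17.29 MPa


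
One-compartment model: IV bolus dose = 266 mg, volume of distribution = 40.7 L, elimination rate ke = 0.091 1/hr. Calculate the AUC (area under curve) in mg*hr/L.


C0 = Dose/Vd = 266/40.7 = 6.53563 mg/L
AUC = C0/ke = 6.53563/0.091
AUC = 71.82 mg*hr/L


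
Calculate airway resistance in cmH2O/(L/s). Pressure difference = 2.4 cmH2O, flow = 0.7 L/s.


R = dP / flow
R = 2.4 / 0.7
R = 3.429 cmH2O/(L/s)


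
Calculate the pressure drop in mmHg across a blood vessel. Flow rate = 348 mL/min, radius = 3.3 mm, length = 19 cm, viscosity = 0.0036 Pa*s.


dP = 8*mu*L*Q / (pi*r^4)
Q = 348 mL/min = 5.8e-06 m^3/s
dP = 85.186 Pa = 85.186 / 133.322 mmHg = 0.6389 mmHg


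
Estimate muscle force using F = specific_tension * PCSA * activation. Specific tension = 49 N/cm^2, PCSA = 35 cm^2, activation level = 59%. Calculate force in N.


F = sigma * PCSA * activation
F = 49 * 35 * 0.59
F = 1012 N


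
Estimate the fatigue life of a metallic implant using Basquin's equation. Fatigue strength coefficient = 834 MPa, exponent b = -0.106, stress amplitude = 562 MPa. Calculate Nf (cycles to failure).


sigma_a = sigma_f' * (2Nf)^b
2Nf = (sigma_a/sigma_f')^(1/b)
2Nf = (562/834)^(1/-0.106)
2Nf = 41.424917
Nf = 20.71


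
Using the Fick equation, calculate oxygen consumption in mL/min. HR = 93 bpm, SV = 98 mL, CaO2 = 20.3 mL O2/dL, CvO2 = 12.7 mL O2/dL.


CO = HR*SV = 93*98/1000 = 9.114 L/min
a-v O2 diff = 20.3 - 12.7 = 7.6 mL/dL
VO2 = CO * (CaO2-CvO2) * 10 dL/L
VO2 = 9.114 * 7.6 * 10
VO2 = 692.7 mL/min


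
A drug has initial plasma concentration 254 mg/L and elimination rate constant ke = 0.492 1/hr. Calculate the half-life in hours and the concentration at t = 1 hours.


t_half = ln(2) / ke = 0.693147 / 0.492 = 1.409 hr
C(t) = C0 * exp(-ke*t) = 254 * exp(-0.492*1)
C(1) = 155.3 mg/L


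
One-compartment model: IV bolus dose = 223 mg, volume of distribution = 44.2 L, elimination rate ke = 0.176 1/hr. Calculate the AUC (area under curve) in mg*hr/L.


C0 = Dose/Vd = 223/44.2 = 5.04525 mg/L
AUC = C0/ke = 5.04525/0.176
AUC = 28.67 mg*hr/L


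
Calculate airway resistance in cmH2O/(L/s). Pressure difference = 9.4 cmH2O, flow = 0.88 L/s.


R = dP / flow
R = 9.4 / 0.88
R = 10.68 cmH2O/(L/s)


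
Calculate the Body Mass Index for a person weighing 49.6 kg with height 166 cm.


BMI = weight / height^2
height = 166 cm = 1.66 m
BMI = 49.6 / 1.66^2
BMI = 18 kg/m^2


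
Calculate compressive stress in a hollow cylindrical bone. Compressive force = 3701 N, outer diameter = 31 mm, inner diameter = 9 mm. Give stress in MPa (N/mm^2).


A = pi*(r_o^2 - r_i^2)
r_o = 15.5 mm, r_i = 4.5 mm
A = 691.15 mm^2
sigma = F/A = 3701 / 691.15
sigma = 5.355 MPa


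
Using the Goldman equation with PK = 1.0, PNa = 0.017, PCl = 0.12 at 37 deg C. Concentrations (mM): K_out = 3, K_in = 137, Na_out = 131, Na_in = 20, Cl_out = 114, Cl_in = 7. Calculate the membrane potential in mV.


Vm = (RT/F)*ln((PK*Ko + PNa*Nao + PCl*Cli)/(PK*Ki + PNa*Nai + PCl*Clo))
Numer = 6.067, Denom = 151.02
Vm = -85.91 mV


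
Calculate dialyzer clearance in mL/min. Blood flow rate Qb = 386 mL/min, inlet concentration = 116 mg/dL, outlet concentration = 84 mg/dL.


K = Qb * (Cb_in - Cb_out) / Cb_in
K = 386 * (116 - 84) / 116
K = 106.5 mL/min


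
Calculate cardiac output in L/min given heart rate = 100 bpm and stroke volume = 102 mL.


CO = HR * SV
CO = 100 * 102 / 1000
CO = 10.2 L/min


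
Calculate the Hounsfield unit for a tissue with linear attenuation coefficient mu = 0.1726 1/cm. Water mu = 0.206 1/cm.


HU = ((mu_tissue - mu_water) / mu_water) * 1000
HU = ((0.1726 - 0.206) / 0.206) * 1000
HU = -162.1


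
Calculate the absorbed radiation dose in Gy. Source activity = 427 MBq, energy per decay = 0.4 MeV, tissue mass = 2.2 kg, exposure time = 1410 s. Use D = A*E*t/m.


A = 427 MBq = 4.2700e+08 Bq
E = 0.4 MeV = 6.408e-14 J
D = A*E*t/m = 4.2700e+08*6.408e-14*1410/2.2
D = 0.01754 Gy


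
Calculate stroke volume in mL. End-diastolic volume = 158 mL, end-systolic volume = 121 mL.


SV = EDV - ESV
SV = 158 - 121
SV = 37 mL


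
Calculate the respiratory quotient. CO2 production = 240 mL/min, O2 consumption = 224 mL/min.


RQ = VCO2 / VO2
RQ = 240 / 224
RQ = 1.071


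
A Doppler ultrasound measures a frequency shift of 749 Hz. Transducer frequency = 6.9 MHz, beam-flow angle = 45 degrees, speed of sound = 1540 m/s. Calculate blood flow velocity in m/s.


v = fd * c / (2 * f0 * cos(theta))
v = 749 * 1540 / (2 * 6.9000e+06 * cos(45))
v = 0.1182 m/s


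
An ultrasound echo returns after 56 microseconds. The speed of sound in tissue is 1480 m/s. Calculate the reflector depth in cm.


depth = c * t / 2
t = 56 us = 5.6000e-05 s
depth = 1480 * 5.6000e-05 / 2
depth = 0.04144 m = 4.144 cm


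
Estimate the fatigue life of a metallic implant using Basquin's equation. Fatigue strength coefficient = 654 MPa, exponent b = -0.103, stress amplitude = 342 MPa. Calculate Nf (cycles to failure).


sigma_a = sigma_f' * (2Nf)^b
2Nf = (sigma_a/sigma_f')^(1/b)
2Nf = (342/654)^(1/-0.103)
2Nf = 541.39107
Nf = 270.7


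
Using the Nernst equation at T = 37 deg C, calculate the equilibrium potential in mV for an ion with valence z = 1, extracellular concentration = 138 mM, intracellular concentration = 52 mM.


E = (RT/(zF)) * ln(C_out/C_in)
T = 37 + 273.15 = 310.15 K
E = (8.314 * 310.15 / (1 * 96485)) * ln(138/52)
E = 26.08 mV


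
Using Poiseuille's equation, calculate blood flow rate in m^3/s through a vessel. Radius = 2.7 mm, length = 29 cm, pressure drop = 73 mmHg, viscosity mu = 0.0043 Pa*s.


Q = pi*r^4*dP / (8*mu*L)
r = 0.0027 m, L = 0.29 m
dP = 73 mmHg = 9732.506 Pa
Q = 1.6288e-04 m^3/s


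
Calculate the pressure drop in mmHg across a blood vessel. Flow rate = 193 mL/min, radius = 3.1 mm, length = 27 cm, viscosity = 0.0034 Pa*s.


dP = 8*mu*L*Q / (pi*r^4)
Q = 193 mL/min = 3.21667e-06 m^3/s
dP = 81.4221 Pa = 81.4221 / 133.322 mmHg = 0.6107 mmHg


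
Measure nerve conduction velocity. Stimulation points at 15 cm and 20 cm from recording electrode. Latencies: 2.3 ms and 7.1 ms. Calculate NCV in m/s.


Distance = (20 - 15) / 100 = 0.05 m
dt = (7.1 - 2.3) / 1000 = 0.0048 s
NCV = dist / dt = 10.42 m/s


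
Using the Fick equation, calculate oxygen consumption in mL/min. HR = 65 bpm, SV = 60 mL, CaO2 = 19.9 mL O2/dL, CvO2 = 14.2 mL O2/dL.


CO = HR*SV = 65*60/1000 = 3.9 L/min
a-v O2 diff = 19.9 - 14.2 = 5.7 mL/dL
VO2 = CO * (CaO2-CvO2) * 10 dL/L
VO2 = 3.9 * 5.7 * 10
VO2 = 222.3 mL/min


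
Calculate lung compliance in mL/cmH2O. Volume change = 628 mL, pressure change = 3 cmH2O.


C = dV / dP
C = 628 / 3
C = 209.3 mL/cmH2O


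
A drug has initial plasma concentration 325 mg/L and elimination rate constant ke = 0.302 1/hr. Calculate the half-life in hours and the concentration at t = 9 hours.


t_half = ln(2) / ke = 0.693147 / 0.302 = 2.295 hr
C(t) = C0 * exp(-ke*t) = 325 * exp(-0.302*9)
C(9) = 21.45 mg/L


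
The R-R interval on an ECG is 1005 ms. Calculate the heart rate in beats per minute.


HR = 60 / RR_interval(s)
RR = 1005 ms = 1.005 s
HR = 60 / 1.005 = 59.7 bpm


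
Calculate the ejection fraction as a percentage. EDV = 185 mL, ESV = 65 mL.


SV = EDV - ESV = 185 - 65 = 120 mL
EF = SV/EDV * 100 = 120/185 * 100
EF = 64.86%


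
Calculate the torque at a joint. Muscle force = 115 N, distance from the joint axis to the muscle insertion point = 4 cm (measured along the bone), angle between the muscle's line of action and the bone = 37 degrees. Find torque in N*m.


Torque = F * d * sin(theta)   (moment arm = d*sin(theta))
d = 4 cm = 0.04 m
Torque = 115 * 0.04 * sin(37)
Torque = 2.768 N*m


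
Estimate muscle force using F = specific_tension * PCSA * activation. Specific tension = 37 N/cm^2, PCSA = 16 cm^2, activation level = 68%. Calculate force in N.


F = sigma * PCSA * activation
F = 37 * 16 * 0.68
F = 402.6 N


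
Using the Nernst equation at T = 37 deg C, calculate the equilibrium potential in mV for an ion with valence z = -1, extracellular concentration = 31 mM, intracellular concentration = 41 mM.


E = (RT/(zF)) * ln(C_out/C_in)
T = 37 + 273.15 = 310.15 K
E = (8.314 * 310.15 / (-1 * 96485)) * ln(31/41)
E = 7.472 mV


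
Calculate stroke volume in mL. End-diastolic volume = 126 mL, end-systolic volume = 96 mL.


SV = EDV - ESV
SV = 126 - 96
SV = 30 mL


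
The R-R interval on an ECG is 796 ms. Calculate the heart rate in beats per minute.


HR = 60 / RR_interval(s)
RR = 796 ms = 0.796 s
HR = 60 / 0.796 = 75.38 bpm


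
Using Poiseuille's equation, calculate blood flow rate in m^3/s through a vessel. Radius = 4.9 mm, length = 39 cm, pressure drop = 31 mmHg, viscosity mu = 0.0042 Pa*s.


Q = pi*r^4*dP / (8*mu*L)
r = 0.0049 m, L = 0.39 m
dP = 31 mmHg = 4132.982 Pa
Q = 5.7121e-04 m^3/s


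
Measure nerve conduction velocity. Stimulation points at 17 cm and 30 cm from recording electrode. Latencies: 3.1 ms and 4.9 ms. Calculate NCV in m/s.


Distance = (30 - 17) / 100 = 0.13 m
dt = (4.9 - 3.1) / 1000 = 0.0018 s
NCV = dist / dt = 72.22 m/s
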